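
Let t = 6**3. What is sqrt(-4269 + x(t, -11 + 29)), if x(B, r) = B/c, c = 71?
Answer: I*sqrt(21504693)/71 ≈ 65.314*I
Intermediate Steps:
t = 216
x(B, r) = B/71
sqrt(-4269 + x(t, -11 + 29)) = sqrt(-4269 + (1/71)*216) = sqrt(-4269 + 216/71) = sqrt(-302883/71) = I*sqrt(21504693)/71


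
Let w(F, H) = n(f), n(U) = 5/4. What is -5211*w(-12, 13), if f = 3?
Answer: -26055/4 ≈ -6513.8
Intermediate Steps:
n(U) = 5/4 (n(U) = 5*(¼) = 5/4)
w(F, H) = 5/4
-5211*w(-12, 13) = -5211*5/4 = -26055/4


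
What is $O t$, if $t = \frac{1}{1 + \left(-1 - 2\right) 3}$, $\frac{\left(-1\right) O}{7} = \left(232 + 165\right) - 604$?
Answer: $- \frac{1449}{8} \approx -181.13$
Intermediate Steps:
$O = 1449$ ($O = - 7 \left(\left(232 + 165\right) - 604\right) = - 7 \left(397 - 604\right) = \left(-7\right) \left(-207\right) = 1449$)
$t = - \frac{1}{8}$ ($t = \frac{1}{1 + \left(-1 - 2\right) 3} = \frac{1}{1 - 9} = \frac{1}{-8} = - \frac{1}{8} \approx -0.125$)
$O t = 1449 \left(- \frac{1}{8}\right) = - \frac{1449}{8}$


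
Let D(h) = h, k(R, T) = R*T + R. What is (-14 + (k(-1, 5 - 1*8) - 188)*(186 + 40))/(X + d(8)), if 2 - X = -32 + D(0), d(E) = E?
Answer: -21025/21 ≈ -1001.2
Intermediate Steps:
k(R, T) = R + R*T
X = 34 (X = 2 - (-32 + 0) = 2 - 1*(-32) = 2 + 32 = 34)
(-14 + (k(-1, 5 - 1*8) - 188)*(186 + 40))/(X + d(8)) = (-14 + (-(1 + (5 - 1*8)) - 188)*(186 + 40))/(34 + 8) = (-14 + (-(1 + (5 - 8)) - 188)*226)/42 = (-14 + (-(1 - 3) - 188)*226)*(1/42) = (-14 + (-1*(-2) - 188)*226)*(1/42) = (-14 + (2 - 188)*226)*(1/42) = (-14 - 186*226)*(1/42) = (-14 - 42036)*(1/42) = -42050*1/42 = -21025/21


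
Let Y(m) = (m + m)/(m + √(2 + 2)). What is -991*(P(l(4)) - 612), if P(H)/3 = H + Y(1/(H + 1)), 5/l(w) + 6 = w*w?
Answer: 603519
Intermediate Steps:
Y(m) = 2*m/(2 + m) (Y(m) = (2*m)/(m + √4) = (2*m)/(m + 2) = (2*m)/(2 + m) = 2*m/(2 + m))
l(w) = 5/(-6 + w²) (l(w) = 5/(-6 + w*w) = 5/(-6 + w²))
P(H) = 3*H + 6/((1 + H)*(2 + 1/(1 + H))) (P(H) = 3*(H + 2/((H + 1)*(2 + 1/(H + 1)))) = 3*(H + 2/((1 + H)*(2 + 1/(1 + H)))) = 3*H + 6/((1 + H)*(2 + 1/(1 + H))))
-991*(P(l(4)) - 612) = -991*(3*(2 + (5/(-6 + 4²))*(3 + 2*(5/(-6 + 4²))))/(3 + 2*(5/(-6 + 4²))) - 612) = -991*(3*(2 + (5/(-6 + 16))*(3 + 2*(5/(-6 + 16))))/(3 + 2*(5/(-6 + 16))) - 612) = -991*(3*(2 + (5/10)*(3 + 2*(5/10)))/(3 + 2*(5/10)) - 612) = -991*(3*(2 + (5*(⅒))*(3 + 2*(5*(⅒))))/(3 + 2*(5*(⅒))) - 612) = -991*(3*(2 + (3 + 2*(½))/2)/(3 + 2*(½)) - 612) = -991*(3*(2 + (3 + 1)/2)/(3 + 1) - 612) = -991*(3*(2 + (½)*4)/4 - 612) = -991*(3*(¼)*(2 + 2) - 612) = -991*(3*(¼)*4 - 612) = -991*(3 - 612) = -991*(-609) = 603519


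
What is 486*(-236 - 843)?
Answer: -524394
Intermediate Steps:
486*(-236 - 843) = 486*(-1079) = -524394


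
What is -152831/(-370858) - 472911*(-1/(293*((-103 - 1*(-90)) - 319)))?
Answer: -80258019641/18037791404 ≈ -4.4494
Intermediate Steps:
-152831/(-370858) - 472911*(-1/(293*((-103 - 1*(-90)) - 319))) = -152831*(-1/370858) - 472911*(-1/(293*((-103 + 90) - 319))) = 152831/370858 - 472911*(-1/(293*(-13 - 319))) = 152831/370858 - 472911/((-293*(-332))) = 152831/370858 - 472911/97276 = -80258019641/18037791404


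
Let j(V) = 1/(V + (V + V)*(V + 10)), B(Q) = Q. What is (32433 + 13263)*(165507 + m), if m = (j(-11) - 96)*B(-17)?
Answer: 84012644352/11 ≈ 7.6375e+9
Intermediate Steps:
j(V) = 1/(V + 2*V*(10 + V)) (j(V) = 1/(V + (2*V)*(10 + V)) = 1/(V + 2*V*(10 + V)))
m = 17935/11 (m = (1/((-11)*(21 + 2*(-11))) - 96)*(-17) = (-1/(11*(21 - 22)) - 96)*(-17) = (-1/11/(-1) - 96)*(-17) = (-1/11*(-1) - 96)*(-17) = (1/11 - 96)*(-17) = -1055/11*(-17) = 17935/11 ≈ 1630.5)
(32433 + 13263)*(165507 + m) = (32433 + 13263)*(165507 + 17935/11) = 45696*(1838512/11) = 84012644352/11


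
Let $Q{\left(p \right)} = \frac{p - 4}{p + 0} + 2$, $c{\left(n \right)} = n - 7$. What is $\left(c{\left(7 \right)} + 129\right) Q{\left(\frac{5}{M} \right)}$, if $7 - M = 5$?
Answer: $\frac{903}{5} \approx 180.6$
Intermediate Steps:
$c{\left(n \right)} = -7 + n$
$M = 2$ ($M = 7 - 5 = 2$)
$Q{\left(p \right)} = 2 + \frac{-4 + p}{p}$ ($Q{\left(p \right)} = \frac{-4 + p}{p} + 2 = 2 + \frac{-4 + p}{p}$)
$\left(c{\left(7 \right)} + 129\right) Q{\left(\frac{5}{M} \right)} = \left(\left(-7 + 7\right) + 129\right) \left(3 - \frac{4}{5 \cdot \frac{1}{2}}\right) = \left(0 + 129\right) \left(3 - \frac{4}{5 \cdot \frac{1}{2}}\right) = 129 \left(3 - \frac{4}{\frac{5}{2}}\right) = 129 \left(3 - \frac{8}{5}\right) = 129 \cdot \frac{7}{5} = \frac{903}{5}$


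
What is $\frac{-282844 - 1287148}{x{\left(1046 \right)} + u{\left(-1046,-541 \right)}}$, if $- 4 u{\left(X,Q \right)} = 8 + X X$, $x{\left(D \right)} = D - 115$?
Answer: $\frac{196249}{34075} \approx 5.7593$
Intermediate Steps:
$x{\left(D \right)} = -115 + D$
$u{\left(X,Q \right)} = -2 - \frac{X^{2}}{4}$ ($u{\left(X,Q \right)} = - \frac{8 + X X}{4} = - \frac{8 + X^{2}}{4} = -2 - \frac{X^{2}}{4}$)
$\frac{-282844 - 1287148}{x{\left(1046 \right)} + u{\left(-1046,-541 \right)}} = \frac{-282844 - 1287148}{\left(-115 + 1046\right) - \left(2 + \frac{\left(-1046\right)^{2}}{4}\right)} = - \frac{1569992}{931 - 273531} = - \frac{1569992}{-272600} = \left(-1569992\right) \left(- \frac{1}{272600}\right) = \frac{196249}{34075}$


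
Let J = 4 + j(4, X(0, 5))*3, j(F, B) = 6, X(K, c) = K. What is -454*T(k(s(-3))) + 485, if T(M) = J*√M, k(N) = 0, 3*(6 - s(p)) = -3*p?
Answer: 485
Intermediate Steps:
s(p) = 6 + p (s(p) = 6 - (-1)*p = 6 + p)
J = 22 (J = 4 + 6*3 = 4 + 18 = 22)
T(M) = 22*√M
-454*T(k(s(-3))) + 485 = -9988*√0 + 485 = -9988*0 + 485 = -454*0 + 485 = 0 + 485 = 485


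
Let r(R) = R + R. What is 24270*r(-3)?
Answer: -145620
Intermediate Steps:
r(R) = 2*R
24270*r(-3) = 24270*(2*(-3)) = 24270*(-6) = -145620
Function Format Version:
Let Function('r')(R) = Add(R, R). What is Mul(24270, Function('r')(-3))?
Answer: -145620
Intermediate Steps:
Function('r')(R) = Mul(2, R)
Mul(24270, Function('r')(-3)) = Mul(24270, Mul(2, -3)) = Mul(24270, -6) = -145620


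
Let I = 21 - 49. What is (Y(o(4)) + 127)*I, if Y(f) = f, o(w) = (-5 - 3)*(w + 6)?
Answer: -1316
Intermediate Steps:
o(w) = -48 - 8*w (o(w) = -8*(6 + w) = -48 - 8*w)
I = -28
(Y(o(4)) + 127)*I = ((-48 - 8*4) + 127)*(-28) = ((-48 - 32) + 127)*(-28) = (-80 + 127)*(-28) = 47*(-28) = -1316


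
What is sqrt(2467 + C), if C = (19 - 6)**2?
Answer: 2*sqrt(659) ≈ 51.342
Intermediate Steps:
C = 169 (C = 13**2 = 169)
sqrt(2467 + C) = sqrt(2467 + 169) = sqrt(2636) = 2*sqrt(659)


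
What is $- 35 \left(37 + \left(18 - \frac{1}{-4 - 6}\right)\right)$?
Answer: $- \frac{3857}{2} \approx -1928.5$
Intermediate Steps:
$- 35 \left(37 + \left(18 - \frac{1}{-4 - 6}\right)\right) = - 35 \left(37 + \left(18 - \frac{1}{-10}\right)\right) = - 35 \left(37 + \left(18 - - \frac{1}{10}\right)\right) = - 35 \left(37 + \left(18 + \frac{1}{10}\right)\right) = - 35 \left(37 + \frac{181}{10}\right) = \left(-35\right) \frac{551}{10} = - \frac{3857}{2}$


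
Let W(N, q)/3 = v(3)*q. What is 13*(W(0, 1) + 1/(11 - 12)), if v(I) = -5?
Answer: -208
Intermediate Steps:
W(N, q) = -15*q (W(N, q) = 3*(-5*q) = -15*q)
13*(W(0, 1) + 1/(11 - 12)) = 13*(-15*1 + 1/(11 - 12)) = 13*(-15 + 1/(-1)) = 13*(-15 - 1) = 13*(-16) = -208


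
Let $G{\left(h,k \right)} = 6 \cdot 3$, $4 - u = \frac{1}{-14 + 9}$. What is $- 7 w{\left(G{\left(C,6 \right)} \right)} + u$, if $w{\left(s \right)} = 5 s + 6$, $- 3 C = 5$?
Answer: $- \frac{3339}{5} \approx -667.8$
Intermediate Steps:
$C = - \frac{5}{3}$ ($C = \left(- \frac{1}{3}\right) 5 = - \frac{5}{3} \approx -1.6667$)
$u = \frac{21}{5}$ ($u = 4 - \frac{1}{-14 + 9} = 4 - \frac{1}{-5} = 4 - - \frac{1}{5} = 4 + \frac{1}{5} = \frac{21}{5} \approx 4.2$)
$G{\left(h,k \right)} = 18$
$w{\left(s \right)} = 6 + 5 s$
$- 7 w{\left(G{\left(C,6 \right)} \right)} + u = - 7 \left(6 + 5 \cdot 18\right) + \frac{21}{5} = - 7 \left(6 + 90\right) + \frac{21}{5} = \left(-7\right) 96 + \frac{21}{5} = -672 + \frac{21}{5} = - \frac{3339}{5}$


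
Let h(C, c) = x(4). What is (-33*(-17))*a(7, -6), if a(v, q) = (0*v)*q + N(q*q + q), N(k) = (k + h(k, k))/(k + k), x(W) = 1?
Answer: 5797/20 ≈ 289.85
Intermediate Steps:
h(C, c) = 1
N(k) = (1 + k)/(2*k) (N(k) = (k + 1)/(k + k) = (1 + k)/((2*k)) = (1 + k)*(1/(2*k)) = (1 + k)/(2*k))
a(v, q) = (1 + q + q²)/(2*(q + q²)) (a(v, q) = (0*v)*q + (1 + (q*q + q))/(2*(q*q + q)) = 0*q + (1 + (q² + q))/(2*(q² + q)) = 0 + (1 + (q + q²))/(2*(q + q²)) = 0 + (1 + q + q²)/(2*(q + q²)) = (1 + q + q²)/(2*(q + q²)))
(-33*(-17))*a(7, -6) = (-33*(-17))*((½)*(1 - 6*(1 - 6))/(-6*(1 - 6))) = 561*((½)*(-⅙)*(1 - 6*(-5))/(-5)) = 561*((½)*(-⅙)*(-⅕)*(1 + 30)) = 561*((½)*(-⅙)*(-⅕)*31) = 561*(31/60) = 5797/20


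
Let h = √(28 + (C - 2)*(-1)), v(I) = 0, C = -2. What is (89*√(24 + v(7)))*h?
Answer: 1424*√3 ≈ 2466.4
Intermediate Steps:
h = 4*√2 (h = √(28 + (-2 - 2)*(-1)) = √(28 - 4*(-1)) = √(28 + 4) = √32 = 4*√2 ≈ 5.6569)
(89*√(24 + v(7)))*h = (89*√(24 + 0))*(4*√2) = (89*√24)*(4*√2) = (89*(2*√6))*(4*√2) = (178*√6)*(4*√2) = 1424*√3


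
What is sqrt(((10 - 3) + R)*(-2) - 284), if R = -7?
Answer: 2*I*sqrt(71) ≈ 16.852*I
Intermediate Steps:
sqrt(((10 - 3) + R)*(-2) - 284) = sqrt(((10 - 3) - 7)*(-2) - 284) = sqrt((7 - 7)*(-2) - 284) = sqrt(0*(-2) - 284) = sqrt(0 - 284) = sqrt(-284) = 2*I*sqrt(71)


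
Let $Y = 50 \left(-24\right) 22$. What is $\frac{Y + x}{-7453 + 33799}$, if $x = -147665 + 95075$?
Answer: $- \frac{13165}{4391} \approx -2.9982$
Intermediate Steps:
$x = -52590$
$Y = -26400$ ($Y = \left(-1200\right) 22 = -26400$)
$\frac{Y + x}{-7453 + 33799} = \frac{-26400 - 52590}{-7453 + 33799} = - \frac{78990}{26346} = \left(-78990\right) \frac{1}{26346} = - \frac{13165}{4391}$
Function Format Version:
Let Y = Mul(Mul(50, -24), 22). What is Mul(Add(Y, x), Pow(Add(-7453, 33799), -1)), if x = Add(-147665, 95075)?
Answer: Rational(-13165, 4391) ≈ -2.9982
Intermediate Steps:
x = -52590
Y = -26400 (Y = Mul(-1200, 22) = -26400)
Mul(Add(Y, x), Pow(Add(-7453, 33799), -1)) = Mul(Add(-26400, -52590), Pow(Add(-7453, 33799), -1)) = Mul(-78990, Pow(26346, -1)) = Mul(-78990, Rational(1, 26346)) = Rational(-13165, 4391)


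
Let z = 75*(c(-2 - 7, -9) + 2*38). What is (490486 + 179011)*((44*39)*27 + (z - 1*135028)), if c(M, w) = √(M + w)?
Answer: -55565573012 + 150636825*I*√2 ≈ -5.5566e+10 + 2.1303e+8*I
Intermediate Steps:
z = 5700 + 225*I*√2 (z = 75*(√((-2 - 7) - 9) + 2*38) = 75*(√(-9 - 9) + 76) = 75*(√(-18) + 76) = 75*(3*I*√2 + 76) = 75*(76 + 3*I*√2) = 5700 + 225*I*√2 ≈ 5700.0 + 318.2*I)
(490486 + 179011)*((44*39)*27 + (z - 1*135028)) = (490486 + 179011)*((44*39)*27 + ((5700 + 225*I*√2) - 1*135028)) = 669497*(1716*27 + ((5700 + 225*I*√2) - 135028)) = 669497*(46332 + (-129328 + 225*I*√2)) = 669497*(-82996 + 225*I*√2) = -55565573012 + 150636825*I*√2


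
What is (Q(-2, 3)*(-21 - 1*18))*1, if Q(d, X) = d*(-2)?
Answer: -156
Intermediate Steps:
Q(d, X) = -2*d
(Q(-2, 3)*(-21 - 1*18))*1 = ((-2*(-2))*(-21 - 1*18))*1 = (4*(-21 - 18))*1 = (4*(-39))*1 = -156*1 = -156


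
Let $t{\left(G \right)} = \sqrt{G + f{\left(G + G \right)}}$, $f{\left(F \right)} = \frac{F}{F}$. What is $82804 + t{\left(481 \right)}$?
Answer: $82804 + \sqrt{482} \approx 82826.0$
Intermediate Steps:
$f{\left(F \right)} = 1$
$t{\left(G \right)} = \sqrt{1 + G}$ ($t{\left(G \right)} = \sqrt{G + 1} = \sqrt{1 + G}$)
$82804 + t{\left(481 \right)} = 82804 + \sqrt{1 + 481} = 82804 + \sqrt{482}$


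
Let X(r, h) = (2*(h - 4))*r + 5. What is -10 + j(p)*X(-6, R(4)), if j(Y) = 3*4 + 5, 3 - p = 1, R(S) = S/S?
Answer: 687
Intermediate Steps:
R(S) = 1
p = 2 (p = 3 - 1*1 = 3 - 1 = 2)
j(Y) = 17 (j(Y) = 12 + 5 = 17)
X(r, h) = 5 + r*(-8 + 2*h) (X(r, h) = (2*(-4 + h))*r + 5 = (-8 + 2*h)*r + 5 = r*(-8 + 2*h) + 5 = 5 + r*(-8 + 2*h))
-10 + j(p)*X(-6, R(4)) = -10 + 17*(5 - 8*(-6) + 2*1*(-6)) = -10 + 17*(5 + 48 - 12) = -10 + 17*41 = -10 + 697 = 687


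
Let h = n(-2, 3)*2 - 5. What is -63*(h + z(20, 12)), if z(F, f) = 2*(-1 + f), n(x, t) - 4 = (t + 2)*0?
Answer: -1575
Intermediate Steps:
n(x, t) = 4 (n(x, t) = 4 + (t + 2)*0 = 4 + (2 + t)*0 = 4 + 0 = 4)
h = 3 (h = 4*2 - 5 = 8 - 5 = 3)
z(F, f) = -2 + 2*f
-63*(h + z(20, 12)) = -63*(3 + (-2 + 2*12)) = -63*(3 + (-2 + 24)) = -63*(3 + 22) = -63*25 = -1575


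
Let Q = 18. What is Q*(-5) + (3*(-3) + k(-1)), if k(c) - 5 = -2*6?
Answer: -106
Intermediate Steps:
k(c) = -7 (k(c) = 5 - 2*6 = 5 - 12 = -7)
Q*(-5) + (3*(-3) + k(-1)) = 18*(-5) + (3*(-3) - 7) = -90 + (-9 - 7) = -90 - 16 = -106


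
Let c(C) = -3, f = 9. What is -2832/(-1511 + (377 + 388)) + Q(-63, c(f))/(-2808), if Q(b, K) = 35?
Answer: 3963073/1047384 ≈ 3.7838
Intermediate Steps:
-2832/(-1511 + (377 + 388)) + Q(-63, c(f))/(-2808) = -2832/(-1511 + (377 + 388)) + 35/(-2808) = -2832/(-1511 + 765) + 35*(-1/2808) = -2832/(-746) - 35/2808 = -2832*(-1/746) - 35/2808 = 1416/373 - 35/2808 = 3963073/1047384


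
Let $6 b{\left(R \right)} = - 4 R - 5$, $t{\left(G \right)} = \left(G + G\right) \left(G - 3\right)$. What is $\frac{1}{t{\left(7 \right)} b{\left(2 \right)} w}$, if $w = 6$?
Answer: $- \frac{1}{728} \approx -0.0013736$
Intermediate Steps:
$t{\left(G \right)} = 2 G \left(-3 + G\right)$
$b{\left(R \right)} = - \frac{5}{6} - \frac{2 R}{3}$ ($b{\left(R \right)} = \frac{- 4 R - 5}{6} = \frac{-5 - 4 R}{6} = - \frac{5}{6} - \frac{2 R}{3}$)
$\frac{1}{t{\left(7 \right)} b{\left(2 \right)} w} = \frac{1}{2 \cdot 7 \left(-3 + 7\right) \left(- \frac{5}{6} - \frac{4}{3}\right) 6} = \frac{1}{2 \cdot 7 \cdot 4 \left(- \frac{5}{6} - \frac{4}{3}\right) 6} = \frac{1}{56 \left(- \frac{13}{6}\right) 6} = \frac{1}{\left(- \frac{364}{3}\right) 6} = \frac{1}{-728} = - \frac{1}{728}$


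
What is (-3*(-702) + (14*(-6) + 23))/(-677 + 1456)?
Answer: 2045/779 ≈ 2.6252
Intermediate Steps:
(-3*(-702) + (14*(-6) + 23))/(-677 + 1456) = (2106 + (-84 + 23))/779 = (2106 - 61)*(1/779) = 2045*(1/779) = 2045/779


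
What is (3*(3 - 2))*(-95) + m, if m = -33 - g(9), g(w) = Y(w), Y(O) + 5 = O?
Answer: -322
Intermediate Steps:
Y(O) = -5 + O
g(w) = -5 + w
m = -37 (m = -33 - (-5 + 9) = -33 - 1*4 = -33 - 4 = -37)
(3*(3 - 2))*(-95) + m = (3*(3 - 2))*(-95) - 37 = (3*1)*(-95) - 37 = 3*(-95) - 37 = -285 - 37 = -322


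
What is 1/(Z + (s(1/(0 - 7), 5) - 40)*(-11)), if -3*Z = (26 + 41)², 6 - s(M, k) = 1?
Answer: -3/3334 ≈ -0.00089982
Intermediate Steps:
s(M, k) = 5 (s(M, k) = 6 - 1*1 = 6 - 1 = 5)
Z = -4489/3 (Z = -(26 + 41)²/3 = -⅓*67² = -⅓*4489 = -4489/3 ≈ -1496.3)
1/(Z + (s(1/(0 - 7), 5) - 40)*(-11)) = 1/(-4489/3 + (5 - 40)*(-11)) = 1/(-4489/3 - 35*(-11)) = 1/(-4489/3 + 385) = 1/(-3334/3) = -3/3334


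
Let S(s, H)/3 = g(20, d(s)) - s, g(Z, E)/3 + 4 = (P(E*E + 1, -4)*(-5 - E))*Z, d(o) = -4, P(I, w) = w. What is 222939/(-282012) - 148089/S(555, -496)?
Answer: 4616019101/30739308 ≈ 150.17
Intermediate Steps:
g(Z, E) = -12 + 3*Z*(20 + 4*E) (g(Z, E) = -12 + 3*((-4*(-5 - E))*Z) = -12 + 3*((20 + 4*E)*Z) = -12 + 3*(Z*(20 + 4*E)) = -12 + 3*Z*(20 + 4*E))
S(s, H) = 684 - 3*s (S(s, H) = 3*((-12 + 60*20 + 12*(-4)*20) - s) = 3*((-12 + 1200 - 960) - s) = 3*(228 - s) = 684 - 3*s)
222939/(-282012) - 148089/S(555, -496) = 222939/(-282012) - 148089/(684 - 3*555) = 222939*(-1/282012) - 148089/(684 - 1665) = -74313/94004 - 148089/(-981) = -74313/94004 - 148089*(-1/981) = -74313/94004 + 49363/327 = 4616019101/30739308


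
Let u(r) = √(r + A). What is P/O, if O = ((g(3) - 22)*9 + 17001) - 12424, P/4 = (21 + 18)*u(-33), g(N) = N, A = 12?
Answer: 78*I*√21/2203 ≈ 0.16225*I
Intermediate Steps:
u(r) = √(12 + r) (u(r) = √(r + 12) = √(12 + r))
P = 156*I*√21 (P = 4*((21 + 18)*√(12 - 33)) = 4*(39*√(-21)) = 4*(39*(I*√21)) = 4*(39*I*√21) = 156*I*√21 ≈ 714.88*I)
O = 4406 (O = ((3 - 22)*9 + 17001) - 12424 = (-19*9 + 17001) - 12424 = (-171 + 17001) - 12424 = 16830 - 12424 = 4406)
P/O = (156*I*√21)/4406 = (156*I*√21)*(1/4406) = 78*I*√21/2203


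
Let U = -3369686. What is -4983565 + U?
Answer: -8353251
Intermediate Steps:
-4983565 + U = -4983565 - 3369686 = -8353251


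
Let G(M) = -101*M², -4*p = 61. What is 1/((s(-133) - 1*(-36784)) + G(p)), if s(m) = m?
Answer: 16/210595 ≈ 7.5975e-5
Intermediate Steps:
p = -61/4 (p = -¼*61 = -61/4 ≈ -15.250)
1/((s(-133) - 1*(-36784)) + G(p)) = 1/((-133 - 1*(-36784)) - 101*(-61/4)²) = 1/((-133 + 36784) - 101*3721/16) = 1/(36651 - 375821/16) = 1/(210595/16) = 16/210595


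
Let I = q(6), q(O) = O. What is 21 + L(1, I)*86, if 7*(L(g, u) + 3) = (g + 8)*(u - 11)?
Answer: -5529/7 ≈ -789.86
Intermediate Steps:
I = 6
L(g, u) = -3 + (-11 + u)*(8 + g)/7 (L(g, u) = -3 + ((g + 8)*(u - 11))/7 = -3 + ((8 + g)*(-11 + u))/7 = -3 + ((-11 + u)*(8 + g))/7 = -3 + (-11 + u)*(8 + g)/7)
21 + L(1, I)*86 = 21 + (-109/7 - 11/7*1 + (8/7)*6 + (⅐)*1*6)*86 = 21 + (-109/7 - 11/7 + 48/7 + 6/7)*86 = 21 - 66/7*86 = 21 - 5676/7 = -5529/7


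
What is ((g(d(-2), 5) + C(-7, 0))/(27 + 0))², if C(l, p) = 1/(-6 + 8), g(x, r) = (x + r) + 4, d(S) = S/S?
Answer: 49/324 ≈ 0.15123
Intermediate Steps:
d(S) = 1
g(x, r) = 4 + r + x (g(x, r) = (r + x) + 4 = 4 + r + x)
C(l, p) = ½ (C(l, p) = 1/2 = ½)
((g(d(-2), 5) + C(-7, 0))/(27 + 0))² = (((4 + 5 + 1) + ½)/(27 + 0))² = ((10 + ½)/27)² = ((21/2)*(1/27))² = (7/18)² = 49/324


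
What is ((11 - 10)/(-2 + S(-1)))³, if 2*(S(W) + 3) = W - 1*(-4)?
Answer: -8/343 ≈ -0.023324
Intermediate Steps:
S(W) = -1 + W/2 (S(W) = -3 + (W - 1*(-4))/2 = -3 + (W + 4)/2 = -3 + (4 + W)/2 = -3 + (2 + W/2) = -1 + W/2)
((11 - 10)/(-2 + S(-1)))³ = ((11 - 10)/(-2 + (-1 + (½)*(-1))))³ = (1/(-2 + (-1 - ½)))³ = (1/(-2 - 3/2))³ = (1/(-7/2))³ = (1*(-2/7))³ = (-2/7)³ = -8/343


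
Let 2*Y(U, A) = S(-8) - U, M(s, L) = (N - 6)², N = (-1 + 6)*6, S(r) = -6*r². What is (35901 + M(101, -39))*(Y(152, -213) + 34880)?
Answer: 1262541924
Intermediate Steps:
N = 30 (N = 5*6 = 30)
M(s, L) = 576 (M(s, L) = (30 - 6)² = 24² = 576)
Y(U, A) = -192 - U/2 (Y(U, A) = (-6*(-8)² - U)/2 = (-6*64 - U)/2 = (-384 - U)/2 = -192 - U/2)
(35901 + M(101, -39))*(Y(152, -213) + 34880) = (35901 + 576)*((-192 - ½*152) + 34880) = 36477*((-192 - 76) + 34880) = 36477*(-268 + 34880) = 36477*34612 = 1262541924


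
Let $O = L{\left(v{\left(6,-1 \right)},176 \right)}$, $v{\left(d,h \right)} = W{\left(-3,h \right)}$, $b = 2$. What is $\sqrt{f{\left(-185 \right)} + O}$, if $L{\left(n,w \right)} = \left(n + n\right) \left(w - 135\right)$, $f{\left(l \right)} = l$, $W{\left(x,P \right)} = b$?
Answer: $i \sqrt{21} \approx 4.5826 i$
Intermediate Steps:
$W{\left(x,P \right)} = 2$
$v{\left(d,h \right)} = 2$
$L{\left(n,w \right)} = 2 n \left(-135 + w\right)$
$O = 164$ ($O = 2 \cdot 2 \left(-135 + 176\right) = 2 \cdot 2 \cdot 41 = 164$)
$\sqrt{f{\left(-185 \right)} + O} = \sqrt{-185 + 164} = \sqrt{-21} = i \sqrt{21}$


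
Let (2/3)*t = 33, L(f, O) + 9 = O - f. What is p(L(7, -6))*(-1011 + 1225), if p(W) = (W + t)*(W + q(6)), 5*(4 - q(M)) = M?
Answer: -112992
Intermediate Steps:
q(M) = 4 - M/5
L(f, O) = -9 + O - f (L(f, O) = -9 + (O - f) = -9 + O - f)
t = 99/2 (t = (3/2)*33 = 99/2 ≈ 49.500)
p(W) = (14/5 + W)*(99/2 + W) (p(W) = (W + 99/2)*(W + (4 - 1/5*6)) = (99/2 + W)*(W + (4 - 6/5)) = (99/2 + W)*(W + 14/5) = (99/2 + W)*(14/5 + W) = (14/5 + W)*(99/2 + W))
p(L(7, -6))*(-1011 + 1225) = (693/5 + (-9 - 6 - 1*7)**2 + 523*(-9 - 6 - 1*7)/10)*(-1011 + 1225) = (693/5 + (-9 - 6 - 7)**2 + 523*(-9 - 6 - 7)/10)*214 = (693/5 + (-22)**2 + (523/10)*(-22))*214 = (693/5 + 484 - 5753/5)*214 = -528*214 = -112992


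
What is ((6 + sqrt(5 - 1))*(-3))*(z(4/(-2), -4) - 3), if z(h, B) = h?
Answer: 120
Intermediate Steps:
((6 + sqrt(5 - 1))*(-3))*(z(4/(-2), -4) - 3) = ((6 + sqrt(5 - 1))*(-3))*(4/(-2) - 3) = ((6 + sqrt(4))*(-3))*(4*(-1/2) - 3) = ((6 + 2)*(-3))*(-2 - 3) = (8*(-3))*(-5) = -24*(-5) = 120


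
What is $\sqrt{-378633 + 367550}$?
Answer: $i \sqrt{11083} \approx 105.28 i$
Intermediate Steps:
$\sqrt{-378633 + 367550} = \sqrt{-11083} = i \sqrt{11083}$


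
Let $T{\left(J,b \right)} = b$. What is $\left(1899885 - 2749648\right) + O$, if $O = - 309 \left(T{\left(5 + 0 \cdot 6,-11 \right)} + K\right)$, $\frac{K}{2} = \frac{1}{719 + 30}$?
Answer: $- \frac{633927254}{749} \approx -8.4637 \cdot 10^{5}$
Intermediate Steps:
$K = \frac{2}{749}$ ($K = \frac{2}{719 + 30} = \frac{2}{749} \approx 0.0026702$)
$O = \frac{2545233}{749}$ ($O = - 309 \left(-11 + \frac{2}{749}\right) = \left(-309\right) \left(- \frac{8237}{749}\right) = \frac{2545233}{749} \approx 3398.2$)
$\left(1899885 - 2749648\right) + O = \left(1899885 - 2749648\right) + \frac{2545233}{749} = -849763 + \frac{2545233}{749} = - \frac{633927254}{749}$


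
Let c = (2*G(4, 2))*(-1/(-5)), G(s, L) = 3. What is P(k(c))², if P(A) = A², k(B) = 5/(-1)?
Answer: 625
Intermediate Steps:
c = 6/5 (c = (2*3)*(-1/(-5)) = 6*(-1*(-⅕)) = 6*(⅕) = 6/5 ≈ 1.2000)
k(B) = -5 (k(B) = 5*(-1) = -5)
P(k(c))² = ((-5)²)² = 25² = 625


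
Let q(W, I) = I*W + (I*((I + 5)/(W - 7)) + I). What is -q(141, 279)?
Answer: -2694024/67 ≈ -40209.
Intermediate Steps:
q(W, I) = I + I*W + I*(5 + I)/(-7 + W) (q(W, I) = I*W + (I*((5 + I)/(-7 + W)) + I) = I*W + (I*(5 + I)/(-7 + W) + I) = I*W + (I + I*(5 + I)/(-7 + W)) = I + I*W + I*(5 + I)/(-7 + W))
-q(141, 279) = -279*(-2 + 279 + 141² - 6*141)/(-7 + 141) = -279*(-2 + 279 + 19881 - 846)/134 = -279*19312/134 = -1*2694024/67 = -2694024/67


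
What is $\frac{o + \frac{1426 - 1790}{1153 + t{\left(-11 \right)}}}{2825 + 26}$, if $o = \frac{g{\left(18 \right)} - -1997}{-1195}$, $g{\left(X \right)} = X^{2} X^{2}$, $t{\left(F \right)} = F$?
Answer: $- \frac{61299073}{1945365595} \approx -0.03151$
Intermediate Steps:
$g{\left(X \right)} = X^{4}$
$o = - \frac{106973}{1195}$ ($o = \frac{18^{4} - -1997}{-1195} = \left(104976 + 1997\right) \left(- \frac{1}{1195}\right) = 106973 \left(- \frac{1}{1195}\right) = - \frac{106973}{1195} \approx -89.517$)
$\frac{o + \frac{1426 - 1790}{1153 + t{\left(-11 \right)}}}{2825 + 26} = \frac{- \frac{106973}{1195} + \frac{1426 - 1790}{1153 - 11}}{2825 + 26} = \frac{- \frac{106973}{1195} - \frac{364}{1142}}{2851} = \left(- \frac{106973}{1195} - \frac{182}{571}\right) \frac{1}{2851} = \left(- \frac{61299073}{682345}\right) \frac{1}{2851} = - \frac{61299073}{1945365595}$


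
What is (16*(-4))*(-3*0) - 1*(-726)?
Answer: 726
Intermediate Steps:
(16*(-4))*(-3*0) - 1*(-726) = -64*0 + 726 = 0 + 726 = 726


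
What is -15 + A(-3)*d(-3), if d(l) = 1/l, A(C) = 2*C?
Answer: -13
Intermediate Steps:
-15 + A(-3)*d(-3) = -15 + (2*(-3))/(-3) = -15 - 6*(-⅓) = -15 + 2 = -13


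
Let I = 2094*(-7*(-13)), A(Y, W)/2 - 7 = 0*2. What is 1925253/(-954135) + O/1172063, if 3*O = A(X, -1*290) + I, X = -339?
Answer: -731969535793/372768776835 ≈ -1.9636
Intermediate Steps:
A(Y, W) = 14 (A(Y, W) = 14 + 2*(0*2) = 14 + 2*0 = 14 + 0 = 14)
I = 190554 (I = 2094*91 = 190554)
O = 190568/3 (O = (14 + 190554)/3 = (⅓)*190568 = 190568/3 ≈ 63523.)
1925253/(-954135) + O/1172063 = 1925253/(-954135) + (190568/3)/1172063 = 1925253*(-1/954135) + (190568/3)*(1/1172063) = -213917/106015 + 190568/3516189 = -731969535793/372768776835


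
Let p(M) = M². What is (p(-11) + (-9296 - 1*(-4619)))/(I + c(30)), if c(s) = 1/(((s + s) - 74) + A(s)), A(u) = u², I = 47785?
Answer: -4036616/42337511 ≈ -0.095344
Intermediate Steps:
c(s) = 1/(-74 + s² + 2*s) (c(s) = 1/(((s + s) - 74) + s²) = 1/((2*s - 74) + s²) = 1/((-74 + 2*s) + s²) = 1/(-74 + s² + 2*s))
(p(-11) + (-9296 - 1*(-4619)))/(I + c(30)) = ((-11)² + (-9296 - 1*(-4619)))/(47785 + 1/(-74 + 30² + 2*30)) = (121 + (-9296 + 4619))/(47785 + 1/(-74 + 900 + 60)) = (121 - 4677)/(47785 + 1/886) = -4556/(47785 + 1/886) = -4556/42337511/886 = -4556*886/42337511 = -4036616/42337511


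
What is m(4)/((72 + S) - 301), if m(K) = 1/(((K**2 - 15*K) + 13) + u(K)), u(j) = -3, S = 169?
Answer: 1/2040 ≈ 0.00049020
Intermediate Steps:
m(K) = 1/(10 + K**2 - 15*K) (m(K) = 1/(((K**2 - 15*K) + 13) - 3) = 1/((13 + K**2 - 15*K) - 3) = 1/(10 + K**2 - 15*K))
m(4)/((72 + S) - 301) = 1/((10 + 4**2 - 15*4)*((72 + 169) - 301)) = 1/((10 + 16 - 60)*(241 - 301)) = 1/(-34*(-60)) = -1/34*(-1/60) = 1/2040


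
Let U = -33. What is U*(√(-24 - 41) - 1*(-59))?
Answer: -1947 - 33*I*√65 ≈ -1947.0 - 266.05*I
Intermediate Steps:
U*(√(-24 - 41) - 1*(-59)) = -33*(√(-24 - 41) - 1*(-59)) = -33*(√(-65) + 59) = -33*(I*√65 + 59) = -33*(59 + I*√65) = -1947 - 33*I*√65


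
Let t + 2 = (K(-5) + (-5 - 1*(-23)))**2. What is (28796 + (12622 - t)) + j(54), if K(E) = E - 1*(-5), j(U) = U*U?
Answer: 44012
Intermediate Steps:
j(U) = U**2
K(E) = 5 + E (K(E) = E + 5 = 5 + E)
t = 322 (t = -2 + ((5 - 5) + (-5 - 1*(-23)))**2 = -2 + (0 + (-5 + 23))**2 = -2 + (0 + 18)**2 = -2 + 18**2 = -2 + 324 = 322)
(28796 + (12622 - t)) + j(54) = (28796 + (12622 - 1*322)) + 54**2 = (28796 + (12622 - 322)) + 2916 = (28796 + 12300) + 2916 = 41096 + 2916 = 44012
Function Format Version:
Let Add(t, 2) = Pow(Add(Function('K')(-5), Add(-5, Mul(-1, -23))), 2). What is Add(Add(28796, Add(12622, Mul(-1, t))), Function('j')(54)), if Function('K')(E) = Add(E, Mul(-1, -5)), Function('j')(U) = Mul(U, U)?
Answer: 44012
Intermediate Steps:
Function('j')(U) = Pow(U, 2)
Function('K')(E) = Add(5, E) (Function('K')(E) = Add(E, 5) = Add(5, E))
t = 322 (t = Add(-2, Pow(Add(Add(5, -5), Add(-5, Mul(-1, -23))), 2)) = Add(-2, Pow(Add(0, Add(-5, 23)), 2)) = Add(-2, Pow(Add(0, 18), 2)) = Add(-2, Pow(18, 2)) = Add(-2, 324) = 322)
Add(Add(28796, Add(12622, Mul(-1, t))), Function('j')(54)) = Add(Add(28796, Add(12622, Mul(-1, 322))), Pow(54, 2)) = Add(Add(28796, Add(12622, -322)), 2916) = Add(Add(28796, 12300), 2916) = Add(41096, 2916) = 44012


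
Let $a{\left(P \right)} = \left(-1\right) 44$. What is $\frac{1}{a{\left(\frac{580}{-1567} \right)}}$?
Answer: $- \frac{1}{44} \approx -0.022727$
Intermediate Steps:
$a{\left(P \right)} = -44$
$\frac{1}{a{\left(\frac{580}{-1567} \right)}} = \frac{1}{-44} = - \frac{1}{44}$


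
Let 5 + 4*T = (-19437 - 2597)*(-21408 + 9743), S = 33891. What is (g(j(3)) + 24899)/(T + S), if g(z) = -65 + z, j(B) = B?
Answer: 33116/85720723 ≈ 0.00038632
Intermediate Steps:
T = 257026605/4 (T = -5/4 + ((-19437 - 2597)*(-21408 + 9743))/4 = -5/4 + (-22034*(-11665))/4 = -5/4 + (¼)*257026610 = -5/4 + 128513305/2 = 257026605/4 ≈ 6.4257e+7)
(g(j(3)) + 24899)/(T + S) = ((-65 + 3) + 24899)/(257026605/4 + 33891) = (-62 + 24899)/(257162169/4) = 24837*(4/257162169) = 33116/85720723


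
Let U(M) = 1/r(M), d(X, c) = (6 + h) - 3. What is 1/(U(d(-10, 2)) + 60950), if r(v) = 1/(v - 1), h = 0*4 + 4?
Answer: 1/60956 ≈ 1.6405e-5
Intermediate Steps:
h = 4 (h = 0 + 4 = 4)
r(v) = 1/(-1 + v)
d(X, c) = 7 (d(X, c) = (6 + 4) - 3 = 10 - 3 = 7)
U(M) = -1 + M (U(M) = 1/(1/(-1 + M)) = -1 + M)
1/(U(d(-10, 2)) + 60950) = 1/((-1 + 7) + 60950) = 1/(6 + 60950) = 1/60956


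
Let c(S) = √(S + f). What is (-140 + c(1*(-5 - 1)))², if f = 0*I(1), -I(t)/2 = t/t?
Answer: (140 - I*√6)² ≈ 19594.0 - 685.86*I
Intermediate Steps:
I(t) = -2 (I(t) = -2*t/t = -2*1 = -2)
f = 0 (f = 0*(-2) = 0)
c(S) = √S (c(S) = √(S + 0) = √S)
(-140 + c(1*(-5 - 1)))² = (-140 + √(1*(-5 - 1)))² = (-140 + √(1*(-6)))² = (-140 + √(-6))² = (-140 + I*√6)²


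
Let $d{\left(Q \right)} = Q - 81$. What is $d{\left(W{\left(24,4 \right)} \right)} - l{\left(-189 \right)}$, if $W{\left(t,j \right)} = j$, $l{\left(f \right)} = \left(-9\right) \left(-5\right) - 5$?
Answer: $-117$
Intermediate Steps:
$l{\left(f \right)} = 40$ ($l{\left(f \right)} = 45 - 5 = 40$)
$d{\left(Q \right)} = -81 + Q$
$d{\left(W{\left(24,4 \right)} \right)} - l{\left(-189 \right)} = \left(-81 + 4\right) - 40 = -77 - 40 = -117$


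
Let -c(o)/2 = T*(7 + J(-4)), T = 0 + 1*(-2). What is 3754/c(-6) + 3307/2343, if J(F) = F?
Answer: 1472551/4686 ≈ 314.24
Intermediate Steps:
T = -2 (T = 0 - 2 = -2)
c(o) = 12 (c(o) = -(-4)*(7 - 4) = -(-4)*3 = -2*(-6) = 12)
3754/c(-6) + 3307/2343 = 3754/12 + 3307/2343 = 3754*(1/12) + 3307*(1/2343) = 1877/6 + 3307/2343 = 1472551/4686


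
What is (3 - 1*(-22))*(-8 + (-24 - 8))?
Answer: -1000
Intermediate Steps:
(3 - 1*(-22))*(-8 + (-24 - 8)) = (3 + 22)*(-8 - 32) = 25*(-40) = -1000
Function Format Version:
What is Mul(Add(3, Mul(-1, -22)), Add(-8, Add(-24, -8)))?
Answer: -1000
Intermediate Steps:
Mul(Add(3, Mul(-1, -22)), Add(-8, Add(-24, -8))) = Mul(Add(3, 22), Add(-8, -32)) = Mul(25, -40) = -1000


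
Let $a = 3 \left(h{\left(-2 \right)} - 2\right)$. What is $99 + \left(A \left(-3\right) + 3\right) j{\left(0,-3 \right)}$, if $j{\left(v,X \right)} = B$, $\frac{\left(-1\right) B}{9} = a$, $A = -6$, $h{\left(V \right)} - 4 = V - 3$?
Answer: $1800$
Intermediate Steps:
$h{\left(V \right)} = 1 + V$ ($h{\left(V \right)} = 4 + \left(V - 3\right) = 4 + \left(-3 + V\right) = 1 + V$)
$a = -9$ ($a = 3 \left(\left(1 - 2\right) - 2\right) = 3 \left(-1 - 2\right) = 3 \left(-3\right) = -9$)
$B = 81$ ($B = \left(-9\right) \left(-9\right) = 81$)
$j{\left(v,X \right)} = 81$
$99 + \left(A \left(-3\right) + 3\right) j{\left(0,-3 \right)} = 99 + \left(\left(-6\right) \left(-3\right) + 3\right) 81 = 99 + \left(18 + 3\right) 81 = 99 + 21 \cdot 81 = 99 + 1701 = 1800$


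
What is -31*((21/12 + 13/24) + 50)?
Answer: -38905/24 ≈ -1621.0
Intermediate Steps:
-31*((21/12 + 13/24) + 50) = -31*((21*(1/12) + 13*(1/24)) + 50) = -31*((7/4 + 13/24) + 50) = -31*(55/24 + 50) = -31*1255/24 = -38905/24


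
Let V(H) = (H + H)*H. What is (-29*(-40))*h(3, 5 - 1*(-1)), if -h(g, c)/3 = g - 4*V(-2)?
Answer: 100920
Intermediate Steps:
V(H) = 2*H² (V(H) = (2*H)*H = 2*H²)
h(g, c) = 96 - 3*g (h(g, c) = -3*(g - 8*(-2)²) = -3*(g - 8*4) = -3*(g - 4*8) = -3*(g - 32) = -3*(-32 + g) = 96 - 3*g)
(-29*(-40))*h(3, 5 - 1*(-1)) = (-29*(-40))*(96 - 3*3) = 1160*(96 - 9) = 1160*87 = 100920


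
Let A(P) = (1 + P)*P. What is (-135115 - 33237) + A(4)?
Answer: -168332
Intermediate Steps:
A(P) = P*(1 + P)
(-135115 - 33237) + A(4) = (-135115 - 33237) + 4*(1 + 4) = -168352 + 4*5 = -168352 + 20 = -168332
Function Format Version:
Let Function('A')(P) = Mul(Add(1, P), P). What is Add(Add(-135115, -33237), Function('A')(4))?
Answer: -168332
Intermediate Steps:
Function('A')(P) = Mul(P, Add(1, P))
Add(Add(-135115, -33237), Function('A')(4)) = Add(Add(-135115, -33237), Mul(4, Add(1, 4))) = Add(-168352, Mul(4, 5)) = Add(-168352, 20) = -168332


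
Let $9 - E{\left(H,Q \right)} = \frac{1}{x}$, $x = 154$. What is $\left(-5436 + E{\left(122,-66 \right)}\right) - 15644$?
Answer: $- \frac{3244935}{154} \approx -21071.0$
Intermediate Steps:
$E{\left(H,Q \right)} = \frac{1385}{154}$ ($E{\left(H,Q \right)} = 9 - \frac{1}{154} = \frac{1385}{154}$)
$\left(-5436 + E{\left(122,-66 \right)}\right) - 15644 = \left(-5436 + \frac{1385}{154}\right) - 15644 = - \frac{835759}{154} - 15644 = - \frac{3244935}{154}$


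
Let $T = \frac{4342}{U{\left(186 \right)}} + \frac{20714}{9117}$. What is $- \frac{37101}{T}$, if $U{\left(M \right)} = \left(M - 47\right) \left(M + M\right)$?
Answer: $- \frac{2915036922906}{185110921} \approx -15748.0$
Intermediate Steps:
$U{\left(M \right)} = 2 M \left(-47 + M\right)$ ($U{\left(M \right)} = \left(M - 47\right) 2 M = \left(-47 + M\right) 2 M = 2 M \left(-47 + M\right)$)
$T = \frac{185110921}{78570306}$ ($T = \frac{4342}{2 \cdot 186 \left(-47 + 186\right)} + \frac{20714}{9117} = \frac{4342}{2 \cdot 186 \cdot 139} + 20714 \cdot \frac{1}{9117} = \frac{4342}{51708} + \frac{20714}{9117} = 4342 \cdot \frac{1}{51708} + \frac{20714}{9117} = \frac{2171}{25854} + \frac{20714}{9117} = \frac{185110921}{78570306} \approx 2.356$)
$- \frac{37101}{T} = - \frac{37101}{\frac{185110921}{78570306}} = \left(-37101\right) \frac{78570306}{185110921} = - \frac{2915036922906}{185110921}$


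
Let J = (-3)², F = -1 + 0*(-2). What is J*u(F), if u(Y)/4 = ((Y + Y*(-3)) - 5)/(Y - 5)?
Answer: 18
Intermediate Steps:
F = -1 (F = -1 + 0 = -1)
u(Y) = 4*(-5 - 2*Y)/(-5 + Y) (u(Y) = 4*(((Y + Y*(-3)) - 5)/(Y - 5)) = 4*(((Y - 3*Y) - 5)/(-5 + Y)) = 4*((-2*Y - 5)/(-5 + Y)) = 4*((-5 - 2*Y)/(-5 + Y)) = 4*(-5 - 2*Y)/(-5 + Y))
J = 9
J*u(F) = 9*(4*(-5 - 2*(-1))/(-5 - 1)) = 9*(4*(-5 + 2)/(-6)) = 9*(4*(-⅙)*(-3)) = 9*2 = 18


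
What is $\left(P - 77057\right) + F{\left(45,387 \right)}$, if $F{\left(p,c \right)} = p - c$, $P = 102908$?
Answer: $25509$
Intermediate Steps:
$\left(P - 77057\right) + F{\left(45,387 \right)} = \left(102908 - 77057\right) + \left(45 - 387\right) = 25851 + \left(45 - 387\right) = 25851 - 342 = 25509$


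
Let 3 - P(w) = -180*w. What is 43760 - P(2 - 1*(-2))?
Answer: 43037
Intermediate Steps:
P(w) = 3 + 180*w (P(w) = 3 - (-180)*w = 3 + 180*w)
43760 - P(2 - 1*(-2)) = 43760 - (3 + 180*(2 - 1*(-2))) = 43760 - (3 + 180*(2 + 2)) = 43760 - (3 + 180*4) = 43760 - (3 + 720) = 43760 - 1*723 = 43760 - 723 = 43037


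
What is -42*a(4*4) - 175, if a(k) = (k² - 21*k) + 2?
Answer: 3101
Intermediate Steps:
a(k) = 2 + k² - 21*k
-42*a(4*4) - 175 = -42*(2 + (4*4)² - 84*4) - 175 = -42*(2 + 16² - 21*16) - 175 = -42*(2 + 256 - 336) - 175 = -42*(-78) - 175 = 3276 - 175 = 3101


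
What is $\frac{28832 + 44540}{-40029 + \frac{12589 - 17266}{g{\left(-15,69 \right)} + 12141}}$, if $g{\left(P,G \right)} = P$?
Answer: $- \frac{296569624}{161798777} \approx -1.833$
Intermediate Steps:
$\frac{28832 + 44540}{-40029 + \frac{12589 - 17266}{g{\left(-15,69 \right)} + 12141}} = \frac{28832 + 44540}{-40029 + \frac{12589 - 17266}{-15 + 12141}} = \frac{73372}{-40029 - \frac{4677}{12126}} = \frac{73372}{-40029 - \frac{1559}{4042}} = \frac{73372}{- \frac{161798777}{4042}} = 73372 \left(- \frac{4042}{161798777}\right) = - \frac{296569624}{161798777}$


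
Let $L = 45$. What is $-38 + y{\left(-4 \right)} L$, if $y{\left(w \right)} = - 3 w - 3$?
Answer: $367$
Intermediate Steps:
$y{\left(w \right)} = -3 - 3 w$
$-38 + y{\left(-4 \right)} L = -38 + \left(-3 - -12\right) 45 = -38 + \left(-3 + 12\right) 45 = -38 + 9 \cdot 45 = -38 + 405 = 367$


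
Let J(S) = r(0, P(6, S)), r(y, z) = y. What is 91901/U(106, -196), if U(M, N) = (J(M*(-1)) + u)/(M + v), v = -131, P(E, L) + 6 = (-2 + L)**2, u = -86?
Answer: 2297525/86 ≈ 26715.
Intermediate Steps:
P(E, L) = -6 + (-2 + L)**2
J(S) = 0
U(M, N) = -86/(-131 + M) (U(M, N) = (0 - 86)/(M - 131) = -86/(-131 + M))
91901/U(106, -196) = 91901/((-86/(-131 + 106))) = 91901/((-86/(-25))) = 91901/((-86*(-1/25))) = 91901/(86/25) = 91901*(25/86) = 2297525/86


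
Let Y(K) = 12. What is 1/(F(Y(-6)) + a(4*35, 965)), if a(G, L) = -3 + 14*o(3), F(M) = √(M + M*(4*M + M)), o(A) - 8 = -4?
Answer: 53/2077 - 2*√183/2077 ≈ 0.012491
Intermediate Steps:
o(A) = 4 (o(A) = 8 - 4 = 4)
F(M) = √(M + 5*M²) (F(M) = √(M + M*(5*M)) = √(M + 5*M²))
a(G, L) = 53 (a(G, L) = -3 + 14*4 = -3 + 56 = 53)
1/(F(Y(-6)) + a(4*35, 965)) = 1/(√(12*(1 + 5*12)) + 53) = 1/(√(12*(1 + 60)) + 53) = 1/(√(12*61) + 53) = 1/(√732 + 53) = 1/(2*√183 + 53) = 1/(53 + 2*√183)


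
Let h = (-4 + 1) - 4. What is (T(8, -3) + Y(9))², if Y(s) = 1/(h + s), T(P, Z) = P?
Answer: 289/4 ≈ 72.250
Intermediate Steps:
h = -7 (h = -3 - 4 = -7)
Y(s) = 1/(-7 + s)
(T(8, -3) + Y(9))² = (8 + 1/(-7 + 9))² = (8 + 1/2)² = (8 + ½)² = (17/2)² = 289/4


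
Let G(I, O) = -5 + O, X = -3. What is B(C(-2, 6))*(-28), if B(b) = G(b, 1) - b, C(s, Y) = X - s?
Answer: 84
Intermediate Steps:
C(s, Y) = -3 - s
B(b) = -4 - b (B(b) = (-5 + 1) - b = -4 - b)
B(C(-2, 6))*(-28) = (-4 - (-3 - 1*(-2)))*(-28) = (-4 - (-3 + 2))*(-28) = (-4 - 1*(-1))*(-28) = (-4 + 1)*(-28) = -3*(-28) = 84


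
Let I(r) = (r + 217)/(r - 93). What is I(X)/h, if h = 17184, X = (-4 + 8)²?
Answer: -233/1323168 ≈ -0.00017609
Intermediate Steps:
X = 16 (X = 4² = 16)
I(r) = (217 + r)/(-93 + r)
I(X)/h = ((217 + 16)/(-93 + 16))/17184 = (233/(-77))*(1/17184) = -1/77*233*(1/17184) = -233/77*1/17184 = -233/1323168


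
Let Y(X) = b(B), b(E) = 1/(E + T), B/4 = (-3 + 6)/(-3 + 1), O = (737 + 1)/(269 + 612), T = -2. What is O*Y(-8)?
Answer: -369/3524 ≈ -0.10471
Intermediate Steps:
O = 738/881 ≈ 0.83768
B = -6 (B = 4*((-3 + 6)/(-3 + 1)) = 4*(3/(-2)) = 4*(3*(-1/2)) = 4*(-3/2) = -6)
b(E) = 1/(-2 + E) (b(E) = 1/(E - 2) = 1/(-2 + E))
Y(X) = -1/8 (Y(X) = 1/(-2 - 6) = 1/(-8) = -1/8)
O*Y(-8) = (738/881)*(-1/8) = -369/3524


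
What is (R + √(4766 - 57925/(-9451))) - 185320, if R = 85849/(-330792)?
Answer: -61302459289/330792 + √426253246341/9451 ≈ -1.8525e+5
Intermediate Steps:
R = -85849/330792 (R = 85849*(-1/330792) = -85849/330792 ≈ -0.25953)
(R + √(4766 - 57925/(-9451))) - 185320 = (-85849/330792 + √(4766 - 57925/(-9451))) - 185320 = (-85849/330792 + √(4766 - 57925*(-1/9451))) - 185320 = (-85849/330792 + √(4766 + 57925/9451)) - 185320 = (-85849/330792 + √(45101391/9451)) - 185320 = (-85849/330792 + √426253246341/9451) - 185320 = -61302459289/330792 + √426253246341/9451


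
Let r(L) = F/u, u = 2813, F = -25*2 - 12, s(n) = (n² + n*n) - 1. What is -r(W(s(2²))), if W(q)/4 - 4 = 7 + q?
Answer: 62/2813 ≈ 0.022041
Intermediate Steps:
s(n) = -1 + 2*n² (s(n) = (n² + n²) - 1 = 2*n² - 1 = -1 + 2*n²)
F = -62 (F = -50 - 12 = -62)
W(q) = 44 + 4*q (W(q) = 16 + 4*(7 + q) = 16 + (28 + 4*q) = 44 + 4*q)
r(L) = -62/2813
-r(W(s(2²))) = -1*(-62/2813) = 62/2813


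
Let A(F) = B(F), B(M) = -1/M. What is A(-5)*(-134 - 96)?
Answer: -46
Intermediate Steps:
A(F) = -1/F
A(-5)*(-134 - 96) = (-1/(-5))*(-134 - 96) = -1*(-1/5)*(-230) = (1/5)*(-230) = -46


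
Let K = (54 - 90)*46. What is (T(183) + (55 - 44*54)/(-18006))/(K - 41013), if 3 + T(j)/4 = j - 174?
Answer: -434465/768298014 ≈ -0.00056549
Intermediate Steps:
K = -1656 (K = -36*46 = -1656)
T(j) = -708 + 4*j (T(j) = -12 + 4*(j - 174) = -12 + 4*(-174 + j) = -12 + (-696 + 4*j) = -708 + 4*j)
(T(183) + (55 - 44*54)/(-18006))/(K - 41013) = ((-708 + 4*183) + (55 - 44*54)/(-18006))/(-1656 - 41013) = ((-708 + 732) + (55 - 2376)*(-1/18006))/(-42669) = (24 - 2321*(-1/18006))*(-1/42669) = (24 + 2321/18006)*(-1/42669) = (434465/18006)*(-1/42669) = -434465/768298014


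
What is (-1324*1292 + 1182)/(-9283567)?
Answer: 1709426/9283567 ≈ 0.18413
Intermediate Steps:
(-1324*1292 + 1182)/(-9283567) = (-1710608 + 1182)*(-1/9283567) = -1709426*(-1/9283567) = 1709426/9283567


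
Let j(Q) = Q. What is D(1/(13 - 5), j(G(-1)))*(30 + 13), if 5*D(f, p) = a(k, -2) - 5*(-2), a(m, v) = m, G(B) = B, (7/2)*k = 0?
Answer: 86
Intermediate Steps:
k = 0 (k = (2/7)*0 = 0)
D(f, p) = 2 (D(f, p) = (0 - 5*(-2))/5 = (0 - 1*(-10))/5 = (0 + 10)/5 = (⅕)*10 = 2)
D(1/(13 - 5), j(G(-1)))*(30 + 13) = 2*(30 + 13) = 2*43 = 86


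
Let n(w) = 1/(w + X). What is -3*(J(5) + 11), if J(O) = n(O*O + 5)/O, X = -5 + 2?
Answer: -1486/45 ≈ -33.022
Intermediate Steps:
X = -3
n(w) = 1/(-3 + w) (n(w) = 1/(w - 3) = 1/(-3 + w))
J(O) = 1/(O*(2 + O**2)) (J(O) = 1/((-3 + (O*O + 5))*O) = 1/((-3 + (O**2 + 5))*O) = 1/((-3 + (5 + O**2))*O) = 1/((2 + O**2)*O) = 1/(O*(2 + O**2)))
-3*(J(5) + 11) = -3*(1/(5*(2 + 5**2)) + 11) = -3*(1/(5*(2 + 25)) + 11) = -3*((1/5)/27 + 11) = -3*((1/5)*(1/27) + 11) = -3*(1/135 + 11) = -3*1486/135 = -1486/45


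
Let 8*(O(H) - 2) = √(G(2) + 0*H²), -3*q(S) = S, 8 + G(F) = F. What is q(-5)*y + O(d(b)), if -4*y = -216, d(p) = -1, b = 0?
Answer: 92 + I*√6/8 ≈ 92.0 + 0.30619*I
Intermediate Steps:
G(F) = -8 + F
q(S) = -S/3
y = 54 (y = -¼*(-216) = 54)
O(H) = 2 + I*√6/8 (O(H) = 2 + √((-8 + 2) + 0*H²)/8 = 2 + √(-6 + 0)/8 = 2 + √(-6)/8 = 2 + (I*√6)/8 = 2 + I*√6/8)
q(-5)*y + O(d(b)) = -⅓*(-5)*54 + (2 + I*√6/8) = (5/3)*54 + (2 + I*√6/8) = 90 + (2 + I*√6/8) = 92 + I*√6/8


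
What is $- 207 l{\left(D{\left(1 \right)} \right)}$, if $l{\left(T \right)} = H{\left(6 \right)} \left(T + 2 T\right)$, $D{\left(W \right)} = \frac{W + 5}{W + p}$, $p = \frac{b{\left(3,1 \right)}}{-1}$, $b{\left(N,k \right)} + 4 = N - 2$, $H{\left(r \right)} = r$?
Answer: $-5589$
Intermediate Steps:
$b{\left(N,k \right)} = -6 + N$ ($b{\left(N,k \right)} = -4 + \left(N - 2\right) = -4 + \left(-2 + N\right) = -6 + N$)
$p = 3$ ($p = \frac{-6 + 3}{-1} = \left(-3\right) \left(-1\right) = 3$)
$D{\left(W \right)} = \frac{5 + W}{3 + W}$ ($D{\left(W \right)} = \frac{W + 5}{W + 3} = \frac{5 + W}{3 + W}$)
$l{\left(T \right)} = 18 T$ ($l{\left(T \right)} = 6 \left(T + 2 T\right) = 6 \cdot 3 T = 18 T$)
$- 207 l{\left(D{\left(1 \right)} \right)} = - 207 \cdot 18 \frac{5 + 1}{3 + 1} = - 207 \cdot 18 \cdot \frac{1}{4} \cdot 6 = - 207 \cdot 18 \cdot \frac{3}{2} = \left(-207\right) 27 = -5589$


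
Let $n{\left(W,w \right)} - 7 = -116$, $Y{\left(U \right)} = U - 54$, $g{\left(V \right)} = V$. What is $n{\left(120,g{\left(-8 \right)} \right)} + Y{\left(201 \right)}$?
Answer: $38$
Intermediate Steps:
$Y{\left(U \right)} = -54 + U$
$n{\left(W,w \right)} = -109$ ($n{\left(W,w \right)} = 7 - 116 = -109$)
$n{\left(120,g{\left(-8 \right)} \right)} + Y{\left(201 \right)} = -109 + \left(-54 + 201\right) = -109 + 147 = 38$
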